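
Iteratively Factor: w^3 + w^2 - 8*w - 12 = (w - 3)*(w^2 + 4*w + 4) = (w - 3)*(w + 2)*(w + 2)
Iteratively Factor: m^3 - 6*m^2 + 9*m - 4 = (m - 4)*(m^2 - 2*m + 1) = (m - 4)*(m - 1)*(m - 1)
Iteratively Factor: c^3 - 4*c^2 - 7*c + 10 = (c + 2)*(c^2 - 6*c + 5) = (c - 1)*(c + 2)*(c - 5)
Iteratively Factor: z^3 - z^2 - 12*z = (z - 4)*(z^2 + 3*z) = (z - 4)*(z + 3)*(z)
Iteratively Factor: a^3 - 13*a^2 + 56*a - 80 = (a - 4)*(a^2 - 9*a + 20) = (a - 5)*(a - 4)*(a - 4)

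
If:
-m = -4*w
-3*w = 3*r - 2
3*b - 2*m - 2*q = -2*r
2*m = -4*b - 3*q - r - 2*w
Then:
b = 12*w/17 - 16/51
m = 4*w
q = 10/51 - 67*w/17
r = 2/3 - w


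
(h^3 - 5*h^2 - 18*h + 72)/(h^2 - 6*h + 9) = (h^2 - 2*h - 24)/(h - 3)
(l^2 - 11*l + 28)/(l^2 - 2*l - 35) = (l - 4)/(l + 5)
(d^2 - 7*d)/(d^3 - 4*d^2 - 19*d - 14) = d/(d^2 + 3*d + 2)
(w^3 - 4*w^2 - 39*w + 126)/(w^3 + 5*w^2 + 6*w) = (w^3 - 4*w^2 - 39*w + 126)/(w*(w^2 + 5*w + 6))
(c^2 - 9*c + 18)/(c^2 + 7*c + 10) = (c^2 - 9*c + 18)/(c^2 + 7*c + 10)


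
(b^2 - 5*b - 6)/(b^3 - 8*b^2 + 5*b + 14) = (b - 6)/(b^2 - 9*b + 14)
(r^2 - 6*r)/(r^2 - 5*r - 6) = r/(r + 1)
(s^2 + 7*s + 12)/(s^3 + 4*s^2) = (s + 3)/s^2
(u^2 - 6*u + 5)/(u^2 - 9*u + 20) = (u - 1)/(u - 4)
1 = 1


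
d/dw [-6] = 0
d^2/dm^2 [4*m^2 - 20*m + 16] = 8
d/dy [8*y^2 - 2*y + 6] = 16*y - 2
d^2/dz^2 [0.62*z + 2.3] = 0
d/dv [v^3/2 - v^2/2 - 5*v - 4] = 3*v^2/2 - v - 5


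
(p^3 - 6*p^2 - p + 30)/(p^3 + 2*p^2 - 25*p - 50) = (p - 3)/(p + 5)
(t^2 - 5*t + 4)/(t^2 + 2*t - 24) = (t - 1)/(t + 6)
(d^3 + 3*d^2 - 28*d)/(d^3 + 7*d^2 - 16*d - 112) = d/(d + 4)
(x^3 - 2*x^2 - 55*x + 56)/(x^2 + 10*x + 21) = (x^2 - 9*x + 8)/(x + 3)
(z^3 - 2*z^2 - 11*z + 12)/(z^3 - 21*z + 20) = (z + 3)/(z + 5)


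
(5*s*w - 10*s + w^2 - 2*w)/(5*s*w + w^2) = (w - 2)/w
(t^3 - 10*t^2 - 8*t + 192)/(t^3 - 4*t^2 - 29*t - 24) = (t^2 - 2*t - 24)/(t^2 + 4*t + 3)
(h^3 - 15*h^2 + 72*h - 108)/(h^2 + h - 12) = (h^2 - 12*h + 36)/(h + 4)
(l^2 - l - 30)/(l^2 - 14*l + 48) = (l + 5)/(l - 8)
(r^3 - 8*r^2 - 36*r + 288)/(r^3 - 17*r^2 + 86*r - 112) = (r^2 - 36)/(r^2 - 9*r + 14)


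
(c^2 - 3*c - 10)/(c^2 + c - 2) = (c - 5)/(c - 1)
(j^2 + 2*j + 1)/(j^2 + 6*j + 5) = (j + 1)/(j + 5)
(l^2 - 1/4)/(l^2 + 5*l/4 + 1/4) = (4*l^2 - 1)/(4*l^2 + 5*l + 1)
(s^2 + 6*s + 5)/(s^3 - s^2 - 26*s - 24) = (s + 5)/(s^2 - 2*s - 24)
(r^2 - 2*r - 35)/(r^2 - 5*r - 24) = (-r^2 + 2*r + 35)/(-r^2 + 5*r + 24)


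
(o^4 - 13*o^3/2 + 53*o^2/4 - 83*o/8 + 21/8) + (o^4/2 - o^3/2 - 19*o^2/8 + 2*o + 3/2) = 3*o^4/2 - 7*o^3 + 87*o^2/8 - 67*o/8 + 33/8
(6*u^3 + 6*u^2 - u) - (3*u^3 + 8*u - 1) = 3*u^3 + 6*u^2 - 9*u + 1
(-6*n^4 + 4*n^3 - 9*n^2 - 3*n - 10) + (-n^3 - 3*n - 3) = -6*n^4 + 3*n^3 - 9*n^2 - 6*n - 13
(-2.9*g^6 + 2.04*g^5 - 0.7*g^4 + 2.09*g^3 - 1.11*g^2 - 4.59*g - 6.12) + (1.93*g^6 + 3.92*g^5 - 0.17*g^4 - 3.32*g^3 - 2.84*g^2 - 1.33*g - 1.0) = -0.97*g^6 + 5.96*g^5 - 0.87*g^4 - 1.23*g^3 - 3.95*g^2 - 5.92*g - 7.12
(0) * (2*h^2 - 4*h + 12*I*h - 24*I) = 0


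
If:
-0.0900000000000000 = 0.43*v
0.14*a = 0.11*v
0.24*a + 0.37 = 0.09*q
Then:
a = -0.16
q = 3.67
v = -0.21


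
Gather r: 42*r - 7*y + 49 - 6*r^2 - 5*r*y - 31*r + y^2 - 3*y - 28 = -6*r^2 + r*(11 - 5*y) + y^2 - 10*y + 21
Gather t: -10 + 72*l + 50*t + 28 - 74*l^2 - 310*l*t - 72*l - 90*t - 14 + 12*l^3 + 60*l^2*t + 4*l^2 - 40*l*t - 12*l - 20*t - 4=12*l^3 - 70*l^2 - 12*l + t*(60*l^2 - 350*l - 60)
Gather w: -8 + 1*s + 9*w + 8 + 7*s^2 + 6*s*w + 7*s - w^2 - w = 7*s^2 + 8*s - w^2 + w*(6*s + 8)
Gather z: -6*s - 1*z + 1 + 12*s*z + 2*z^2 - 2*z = -6*s + 2*z^2 + z*(12*s - 3) + 1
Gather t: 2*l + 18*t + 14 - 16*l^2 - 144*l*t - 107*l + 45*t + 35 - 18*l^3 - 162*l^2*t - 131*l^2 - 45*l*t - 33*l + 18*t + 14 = -18*l^3 - 147*l^2 - 138*l + t*(-162*l^2 - 189*l + 81) + 63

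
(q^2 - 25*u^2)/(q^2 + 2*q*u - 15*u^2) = (q - 5*u)/(q - 3*u)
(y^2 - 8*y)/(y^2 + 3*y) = (y - 8)/(y + 3)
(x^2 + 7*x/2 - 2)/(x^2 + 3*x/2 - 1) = (x + 4)/(x + 2)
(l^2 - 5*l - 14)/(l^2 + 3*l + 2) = (l - 7)/(l + 1)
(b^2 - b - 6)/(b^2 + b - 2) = (b - 3)/(b - 1)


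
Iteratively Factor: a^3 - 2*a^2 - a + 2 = (a - 2)*(a^2 - 1) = (a - 2)*(a - 1)*(a + 1)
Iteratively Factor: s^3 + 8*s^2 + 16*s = (s + 4)*(s^2 + 4*s) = s*(s + 4)*(s + 4)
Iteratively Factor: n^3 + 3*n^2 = (n + 3)*(n^2) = n*(n + 3)*(n)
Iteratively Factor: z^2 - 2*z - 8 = (z + 2)*(z - 4)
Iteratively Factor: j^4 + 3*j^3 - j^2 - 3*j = (j - 1)*(j^3 + 4*j^2 + 3*j) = j*(j - 1)*(j^2 + 4*j + 3) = j*(j - 1)*(j + 1)*(j + 3)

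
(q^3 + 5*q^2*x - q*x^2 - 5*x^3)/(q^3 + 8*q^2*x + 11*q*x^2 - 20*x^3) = (q + x)/(q + 4*x)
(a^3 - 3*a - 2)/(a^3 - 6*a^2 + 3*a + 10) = (a + 1)/(a - 5)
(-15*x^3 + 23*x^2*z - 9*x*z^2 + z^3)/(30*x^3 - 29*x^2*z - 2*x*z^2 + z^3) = (-15*x^2 + 8*x*z - z^2)/(30*x^2 + x*z - z^2)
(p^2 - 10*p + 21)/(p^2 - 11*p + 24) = (p - 7)/(p - 8)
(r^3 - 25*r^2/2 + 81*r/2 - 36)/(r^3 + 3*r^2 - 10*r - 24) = (r^2 - 19*r/2 + 12)/(r^2 + 6*r + 8)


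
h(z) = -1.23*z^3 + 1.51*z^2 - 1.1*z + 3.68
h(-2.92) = 50.39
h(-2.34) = 30.28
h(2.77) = -13.92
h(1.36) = 1.88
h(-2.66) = 40.44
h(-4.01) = 111.68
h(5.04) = -120.98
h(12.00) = -1917.52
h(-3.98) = 109.52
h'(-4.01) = -72.55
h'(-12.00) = -568.70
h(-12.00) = 2359.76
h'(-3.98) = -71.57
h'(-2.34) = -28.37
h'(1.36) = -3.82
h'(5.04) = -79.61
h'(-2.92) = -41.38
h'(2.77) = -21.05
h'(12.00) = -496.22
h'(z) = -3.69*z^2 + 3.02*z - 1.1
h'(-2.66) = -35.24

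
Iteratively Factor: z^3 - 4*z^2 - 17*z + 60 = (z - 5)*(z^2 + z - 12) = (z - 5)*(z + 4)*(z - 3)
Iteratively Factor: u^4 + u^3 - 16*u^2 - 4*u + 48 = (u + 4)*(u^3 - 3*u^2 - 4*u + 12) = (u + 2)*(u + 4)*(u^2 - 5*u + 6) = (u - 2)*(u + 2)*(u + 4)*(u - 3)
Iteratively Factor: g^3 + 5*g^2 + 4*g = (g + 4)*(g^2 + g) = (g + 1)*(g + 4)*(g)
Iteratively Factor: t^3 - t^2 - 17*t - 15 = (t + 1)*(t^2 - 2*t - 15) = (t + 1)*(t + 3)*(t - 5)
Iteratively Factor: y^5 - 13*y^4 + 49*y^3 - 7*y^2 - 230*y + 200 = (y - 4)*(y^4 - 9*y^3 + 13*y^2 + 45*y - 50) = (y - 5)*(y - 4)*(y^3 - 4*y^2 - 7*y + 10) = (y - 5)*(y - 4)*(y - 1)*(y^2 - 3*y - 10) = (y - 5)^2*(y - 4)*(y - 1)*(y + 2)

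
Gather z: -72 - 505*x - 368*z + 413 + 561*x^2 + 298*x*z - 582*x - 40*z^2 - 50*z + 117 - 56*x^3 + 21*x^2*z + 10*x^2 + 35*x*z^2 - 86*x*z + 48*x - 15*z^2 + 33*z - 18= -56*x^3 + 571*x^2 - 1039*x + z^2*(35*x - 55) + z*(21*x^2 + 212*x - 385) + 440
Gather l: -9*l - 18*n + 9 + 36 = -9*l - 18*n + 45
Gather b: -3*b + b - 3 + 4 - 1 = -2*b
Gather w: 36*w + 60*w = 96*w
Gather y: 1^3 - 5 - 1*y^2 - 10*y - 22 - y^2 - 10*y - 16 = -2*y^2 - 20*y - 42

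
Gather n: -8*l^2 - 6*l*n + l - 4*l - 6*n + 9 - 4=-8*l^2 - 3*l + n*(-6*l - 6) + 5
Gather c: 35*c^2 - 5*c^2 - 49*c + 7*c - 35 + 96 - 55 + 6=30*c^2 - 42*c + 12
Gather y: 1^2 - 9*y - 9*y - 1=-18*y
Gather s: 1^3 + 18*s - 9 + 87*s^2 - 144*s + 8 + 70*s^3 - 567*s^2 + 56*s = 70*s^3 - 480*s^2 - 70*s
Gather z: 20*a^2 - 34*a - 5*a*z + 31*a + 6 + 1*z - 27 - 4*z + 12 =20*a^2 - 3*a + z*(-5*a - 3) - 9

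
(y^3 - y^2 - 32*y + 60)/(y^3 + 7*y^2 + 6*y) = (y^2 - 7*y + 10)/(y*(y + 1))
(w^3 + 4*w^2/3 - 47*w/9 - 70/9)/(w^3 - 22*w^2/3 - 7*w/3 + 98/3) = (w + 5/3)/(w - 7)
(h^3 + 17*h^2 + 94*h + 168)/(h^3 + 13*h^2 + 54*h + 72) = (h + 7)/(h + 3)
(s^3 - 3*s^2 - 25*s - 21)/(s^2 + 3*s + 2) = (s^2 - 4*s - 21)/(s + 2)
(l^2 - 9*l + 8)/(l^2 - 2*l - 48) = (l - 1)/(l + 6)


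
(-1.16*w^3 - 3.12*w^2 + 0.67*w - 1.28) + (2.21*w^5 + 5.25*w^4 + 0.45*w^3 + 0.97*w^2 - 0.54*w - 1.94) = 2.21*w^5 + 5.25*w^4 - 0.71*w^3 - 2.15*w^2 + 0.13*w - 3.22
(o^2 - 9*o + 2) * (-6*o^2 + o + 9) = -6*o^4 + 55*o^3 - 12*o^2 - 79*o + 18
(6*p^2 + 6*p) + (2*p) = 6*p^2 + 8*p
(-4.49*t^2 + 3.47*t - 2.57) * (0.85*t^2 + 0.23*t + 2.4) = -3.8165*t^4 + 1.9168*t^3 - 12.1624*t^2 + 7.7369*t - 6.168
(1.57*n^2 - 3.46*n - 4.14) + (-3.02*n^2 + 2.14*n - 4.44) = -1.45*n^2 - 1.32*n - 8.58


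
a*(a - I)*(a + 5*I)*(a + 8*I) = a^4 + 12*I*a^3 - 27*a^2 + 40*I*a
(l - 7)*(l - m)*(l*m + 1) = l^3*m - l^2*m^2 - 7*l^2*m + l^2 + 7*l*m^2 - l*m - 7*l + 7*m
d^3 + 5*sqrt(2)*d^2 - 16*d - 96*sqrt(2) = (d - 3*sqrt(2))*(d + 4*sqrt(2))^2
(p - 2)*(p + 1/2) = p^2 - 3*p/2 - 1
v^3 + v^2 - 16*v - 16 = (v - 4)*(v + 1)*(v + 4)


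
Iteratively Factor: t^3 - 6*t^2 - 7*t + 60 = (t - 5)*(t^2 - t - 12) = (t - 5)*(t - 4)*(t + 3)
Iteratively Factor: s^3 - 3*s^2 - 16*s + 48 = (s - 3)*(s^2 - 16) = (s - 3)*(s + 4)*(s - 4)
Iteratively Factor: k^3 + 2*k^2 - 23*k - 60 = (k - 5)*(k^2 + 7*k + 12) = (k - 5)*(k + 3)*(k + 4)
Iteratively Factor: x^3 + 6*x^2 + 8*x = (x + 2)*(x^2 + 4*x) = (x + 2)*(x + 4)*(x)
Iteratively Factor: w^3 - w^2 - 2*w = (w)*(w^2 - w - 2) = w*(w - 2)*(w + 1)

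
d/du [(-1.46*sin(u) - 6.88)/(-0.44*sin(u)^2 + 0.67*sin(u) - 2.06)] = (-0.6424*sin(u)^2 - 6.0544*sin(u) + 7.6172)*cos(u)/(0.1936*sin(u)^4 - 0.5896*sin(u)^3 + 2.2617*sin(u)^2 - 2.7604*sin(u) + 4.2436)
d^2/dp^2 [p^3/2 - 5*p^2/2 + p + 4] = 3*p - 5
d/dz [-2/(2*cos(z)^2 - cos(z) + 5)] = 2*(1 - 4*cos(z))*sin(z)/(-cos(z) + cos(2*z) + 6)^2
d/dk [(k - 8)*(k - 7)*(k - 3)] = 3*k^2 - 36*k + 101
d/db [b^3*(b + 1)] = b^2*(4*b + 3)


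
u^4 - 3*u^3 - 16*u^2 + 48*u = u*(u - 4)*(u - 3)*(u + 4)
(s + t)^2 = s^2 + 2*s*t + t^2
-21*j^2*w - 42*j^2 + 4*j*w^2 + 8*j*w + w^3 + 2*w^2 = (-3*j + w)*(7*j + w)*(w + 2)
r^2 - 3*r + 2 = (r - 2)*(r - 1)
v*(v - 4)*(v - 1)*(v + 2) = v^4 - 3*v^3 - 6*v^2 + 8*v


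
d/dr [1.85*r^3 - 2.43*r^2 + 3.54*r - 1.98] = 5.55*r^2 - 4.86*r + 3.54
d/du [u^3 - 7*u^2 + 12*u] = 3*u^2 - 14*u + 12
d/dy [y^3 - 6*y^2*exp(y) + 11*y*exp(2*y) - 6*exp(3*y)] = -6*y^2*exp(y) + 3*y^2 + 22*y*exp(2*y) - 12*y*exp(y) - 18*exp(3*y) + 11*exp(2*y)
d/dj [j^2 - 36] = 2*j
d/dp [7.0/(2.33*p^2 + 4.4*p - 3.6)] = (-32.62*p - 30.8)/(2.33*p^2 + 4.4*p - 3.6)^2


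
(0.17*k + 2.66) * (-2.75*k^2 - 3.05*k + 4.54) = -0.4675*k^3 - 7.8335*k^2 - 7.3412*k + 12.0764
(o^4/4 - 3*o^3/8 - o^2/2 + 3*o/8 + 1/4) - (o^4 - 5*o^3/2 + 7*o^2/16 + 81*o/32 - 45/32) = -3*o^4/4 + 17*o^3/8 - 15*o^2/16 - 69*o/32 + 53/32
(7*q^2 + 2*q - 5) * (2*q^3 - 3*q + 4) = 14*q^5 + 4*q^4 - 31*q^3 + 22*q^2 + 23*q - 20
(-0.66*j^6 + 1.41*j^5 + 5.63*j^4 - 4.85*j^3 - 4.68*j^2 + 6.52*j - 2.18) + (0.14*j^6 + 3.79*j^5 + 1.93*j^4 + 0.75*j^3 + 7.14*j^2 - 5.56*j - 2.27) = -0.52*j^6 + 5.2*j^5 + 7.56*j^4 - 4.1*j^3 + 2.46*j^2 + 0.96*j - 4.45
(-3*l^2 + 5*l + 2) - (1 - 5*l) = -3*l^2 + 10*l + 1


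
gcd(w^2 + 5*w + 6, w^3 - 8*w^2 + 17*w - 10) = 1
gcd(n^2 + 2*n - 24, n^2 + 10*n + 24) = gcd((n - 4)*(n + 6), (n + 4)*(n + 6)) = n + 6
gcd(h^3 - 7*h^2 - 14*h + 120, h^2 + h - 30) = h - 5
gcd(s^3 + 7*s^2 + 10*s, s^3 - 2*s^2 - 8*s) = s^2 + 2*s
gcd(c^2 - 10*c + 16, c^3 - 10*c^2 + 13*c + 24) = c - 8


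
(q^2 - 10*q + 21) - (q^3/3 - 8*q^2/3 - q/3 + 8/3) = -q^3/3 + 11*q^2/3 - 29*q/3 + 55/3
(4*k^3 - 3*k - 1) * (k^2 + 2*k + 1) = 4*k^5 + 8*k^4 + k^3 - 7*k^2 - 5*k - 1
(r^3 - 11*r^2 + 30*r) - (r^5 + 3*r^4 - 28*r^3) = -r^5 - 3*r^4 + 29*r^3 - 11*r^2 + 30*r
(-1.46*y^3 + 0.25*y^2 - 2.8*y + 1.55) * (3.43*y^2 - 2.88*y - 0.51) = -5.0078*y^5 + 5.0623*y^4 - 9.5794*y^3 + 13.253*y^2 - 3.036*y - 0.7905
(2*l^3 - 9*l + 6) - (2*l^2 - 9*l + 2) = 2*l^3 - 2*l^2 + 4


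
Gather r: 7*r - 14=7*r - 14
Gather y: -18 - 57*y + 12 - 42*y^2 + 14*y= -42*y^2 - 43*y - 6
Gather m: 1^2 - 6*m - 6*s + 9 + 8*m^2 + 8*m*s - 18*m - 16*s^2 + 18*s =8*m^2 + m*(8*s - 24) - 16*s^2 + 12*s + 10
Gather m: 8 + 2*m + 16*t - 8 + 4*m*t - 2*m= 4*m*t + 16*t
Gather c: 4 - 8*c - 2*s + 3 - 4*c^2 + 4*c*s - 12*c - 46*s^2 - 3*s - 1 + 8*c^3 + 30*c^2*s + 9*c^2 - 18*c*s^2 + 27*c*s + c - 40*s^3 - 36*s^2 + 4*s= 8*c^3 + c^2*(30*s + 5) + c*(-18*s^2 + 31*s - 19) - 40*s^3 - 82*s^2 - s + 6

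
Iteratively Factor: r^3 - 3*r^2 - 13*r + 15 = (r - 5)*(r^2 + 2*r - 3) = (r - 5)*(r + 3)*(r - 1)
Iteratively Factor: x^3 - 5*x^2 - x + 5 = (x - 1)*(x^2 - 4*x - 5) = (x - 1)*(x + 1)*(x - 5)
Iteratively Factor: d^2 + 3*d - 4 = (d - 1)*(d + 4)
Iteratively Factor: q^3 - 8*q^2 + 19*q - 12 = (q - 1)*(q^2 - 7*q + 12) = (q - 4)*(q - 1)*(q - 3)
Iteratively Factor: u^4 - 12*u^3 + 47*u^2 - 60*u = (u - 3)*(u^3 - 9*u^2 + 20*u) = (u - 5)*(u - 3)*(u^2 - 4*u) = (u - 5)*(u - 4)*(u - 3)*(u)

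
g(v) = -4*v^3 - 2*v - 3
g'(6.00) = -434.00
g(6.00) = -879.00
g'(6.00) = -434.00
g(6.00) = -879.00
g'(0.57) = -5.90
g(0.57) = -4.88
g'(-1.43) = -26.54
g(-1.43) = 11.56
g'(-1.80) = -40.88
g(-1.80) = 23.93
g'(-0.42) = -4.12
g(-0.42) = -1.86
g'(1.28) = -21.66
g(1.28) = -13.95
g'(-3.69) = -165.39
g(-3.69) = 205.35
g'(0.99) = -13.76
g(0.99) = -8.86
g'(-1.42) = -26.20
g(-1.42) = 11.29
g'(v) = -12*v^2 - 2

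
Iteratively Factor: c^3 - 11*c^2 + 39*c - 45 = (c - 3)*(c^2 - 8*c + 15) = (c - 3)^2*(c - 5)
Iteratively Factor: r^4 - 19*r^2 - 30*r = (r)*(r^3 - 19*r - 30) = r*(r - 5)*(r^2 + 5*r + 6) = r*(r - 5)*(r + 2)*(r + 3)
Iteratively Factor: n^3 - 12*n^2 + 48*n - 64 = (n - 4)*(n^2 - 8*n + 16) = (n - 4)^2*(n - 4)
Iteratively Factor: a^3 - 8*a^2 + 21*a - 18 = (a - 3)*(a^2 - 5*a + 6) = (a - 3)^2*(a - 2)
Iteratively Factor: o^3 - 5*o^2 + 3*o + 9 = (o - 3)*(o^2 - 2*o - 3) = (o - 3)^2*(o + 1)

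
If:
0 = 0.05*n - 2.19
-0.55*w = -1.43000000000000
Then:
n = 43.80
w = 2.60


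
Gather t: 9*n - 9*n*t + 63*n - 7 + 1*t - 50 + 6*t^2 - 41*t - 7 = 72*n + 6*t^2 + t*(-9*n - 40) - 64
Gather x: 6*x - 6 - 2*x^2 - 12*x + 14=-2*x^2 - 6*x + 8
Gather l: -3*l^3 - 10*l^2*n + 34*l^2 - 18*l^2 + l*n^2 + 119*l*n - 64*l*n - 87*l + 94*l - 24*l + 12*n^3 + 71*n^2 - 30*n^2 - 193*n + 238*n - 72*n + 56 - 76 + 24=-3*l^3 + l^2*(16 - 10*n) + l*(n^2 + 55*n - 17) + 12*n^3 + 41*n^2 - 27*n + 4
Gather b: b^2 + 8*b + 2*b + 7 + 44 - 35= b^2 + 10*b + 16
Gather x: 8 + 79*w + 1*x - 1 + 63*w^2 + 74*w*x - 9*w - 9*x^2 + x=63*w^2 + 70*w - 9*x^2 + x*(74*w + 2) + 7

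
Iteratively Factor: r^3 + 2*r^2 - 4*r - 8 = (r - 2)*(r^2 + 4*r + 4) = (r - 2)*(r + 2)*(r + 2)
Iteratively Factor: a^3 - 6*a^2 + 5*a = (a)*(a^2 - 6*a + 5) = a*(a - 5)*(a - 1)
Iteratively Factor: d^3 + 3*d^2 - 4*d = (d)*(d^2 + 3*d - 4) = d*(d - 1)*(d + 4)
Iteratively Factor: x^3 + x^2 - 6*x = (x)*(x^2 + x - 6) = x*(x + 3)*(x - 2)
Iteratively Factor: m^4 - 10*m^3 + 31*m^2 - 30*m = (m - 3)*(m^3 - 7*m^2 + 10*m) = m*(m - 3)*(m^2 - 7*m + 10) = m*(m - 5)*(m - 3)*(m - 2)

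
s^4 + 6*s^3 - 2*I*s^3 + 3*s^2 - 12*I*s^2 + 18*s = s*(s + 6)*(s - 3*I)*(s + I)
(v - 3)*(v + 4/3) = v^2 - 5*v/3 - 4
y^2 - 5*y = y*(y - 5)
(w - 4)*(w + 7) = w^2 + 3*w - 28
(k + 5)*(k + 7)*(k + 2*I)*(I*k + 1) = I*k^4 - k^3 + 12*I*k^3 - 12*k^2 + 37*I*k^2 - 35*k + 24*I*k + 70*I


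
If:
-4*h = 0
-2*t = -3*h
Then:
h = 0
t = 0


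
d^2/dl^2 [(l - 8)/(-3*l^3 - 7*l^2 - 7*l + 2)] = 2*(-(l - 8)*(9*l^2 + 14*l + 7)^2 + (9*l^2 + 14*l + (l - 8)*(9*l + 7) + 7)*(3*l^3 + 7*l^2 + 7*l - 2))/(3*l^3 + 7*l^2 + 7*l - 2)^3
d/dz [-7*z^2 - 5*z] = -14*z - 5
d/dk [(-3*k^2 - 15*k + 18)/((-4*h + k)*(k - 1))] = 6*(2*h + 3)/(16*h^2 - 8*h*k + k^2)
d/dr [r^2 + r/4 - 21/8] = 2*r + 1/4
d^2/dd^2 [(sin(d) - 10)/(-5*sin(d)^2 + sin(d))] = 5*(5*sin(d)^2 - 199*sin(d) + 20 + 298/sin(d) - 60/sin(d)^2 + 4/sin(d)^3)/(5*sin(d) - 1)^3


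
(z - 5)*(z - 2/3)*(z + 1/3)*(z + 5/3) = z^4 - 11*z^3/3 - 67*z^2/9 + 95*z/27 + 50/27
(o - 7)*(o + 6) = o^2 - o - 42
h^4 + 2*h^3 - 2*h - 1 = (h - 1)*(h + 1)^3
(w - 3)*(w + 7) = w^2 + 4*w - 21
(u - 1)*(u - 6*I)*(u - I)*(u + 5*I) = u^4 - u^3 - 2*I*u^3 + 29*u^2 + 2*I*u^2 - 29*u - 30*I*u + 30*I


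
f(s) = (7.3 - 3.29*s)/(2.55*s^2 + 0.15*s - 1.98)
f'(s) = (7.3 - 3.29*s)*(-5.1*s - 0.15)/(2.55*s^2 + 0.15*s - 1.98)^2 - 3.29/(2.55*s^2 + 0.15*s - 1.98)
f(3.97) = -0.15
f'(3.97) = -0.01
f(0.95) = 9.00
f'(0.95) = -104.00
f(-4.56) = 0.44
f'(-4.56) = 0.14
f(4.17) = -0.15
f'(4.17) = -0.00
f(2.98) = -0.12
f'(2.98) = -0.07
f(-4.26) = 0.49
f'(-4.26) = 0.17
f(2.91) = -0.11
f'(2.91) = -0.08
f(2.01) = 0.08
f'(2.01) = -0.48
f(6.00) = -0.14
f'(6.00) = 0.01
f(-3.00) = 0.84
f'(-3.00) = 0.46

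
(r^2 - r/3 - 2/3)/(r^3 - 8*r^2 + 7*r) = (r + 2/3)/(r*(r - 7))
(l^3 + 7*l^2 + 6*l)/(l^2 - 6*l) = (l^2 + 7*l + 6)/(l - 6)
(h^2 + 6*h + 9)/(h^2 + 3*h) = (h + 3)/h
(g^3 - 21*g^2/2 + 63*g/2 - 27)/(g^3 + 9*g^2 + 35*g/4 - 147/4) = 2*(g^2 - 9*g + 18)/(2*g^2 + 21*g + 49)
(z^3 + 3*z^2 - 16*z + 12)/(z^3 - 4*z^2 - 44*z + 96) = (z - 1)/(z - 8)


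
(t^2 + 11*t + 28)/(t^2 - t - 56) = (t + 4)/(t - 8)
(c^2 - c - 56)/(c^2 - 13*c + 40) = (c + 7)/(c - 5)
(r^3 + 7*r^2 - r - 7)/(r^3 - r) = (r + 7)/r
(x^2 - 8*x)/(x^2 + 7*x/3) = 3*(x - 8)/(3*x + 7)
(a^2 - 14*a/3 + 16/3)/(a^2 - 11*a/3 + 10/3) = (3*a - 8)/(3*a - 5)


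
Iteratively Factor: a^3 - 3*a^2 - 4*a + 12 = (a + 2)*(a^2 - 5*a + 6) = (a - 3)*(a + 2)*(a - 2)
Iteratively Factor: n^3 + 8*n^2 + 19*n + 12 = (n + 1)*(n^2 + 7*n + 12) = (n + 1)*(n + 4)*(n + 3)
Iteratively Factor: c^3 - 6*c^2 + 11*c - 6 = (c - 3)*(c^2 - 3*c + 2) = (c - 3)*(c - 1)*(c - 2)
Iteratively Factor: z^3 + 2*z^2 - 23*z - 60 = (z + 3)*(z^2 - z - 20) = (z - 5)*(z + 3)*(z + 4)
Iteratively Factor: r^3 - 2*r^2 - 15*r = (r - 5)*(r^2 + 3*r) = (r - 5)*(r + 3)*(r)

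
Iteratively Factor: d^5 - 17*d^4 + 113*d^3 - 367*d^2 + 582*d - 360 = (d - 2)*(d^4 - 15*d^3 + 83*d^2 - 201*d + 180) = (d - 3)*(d - 2)*(d^3 - 12*d^2 + 47*d - 60) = (d - 5)*(d - 3)*(d - 2)*(d^2 - 7*d + 12) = (d - 5)*(d - 3)^2*(d - 2)*(d - 4)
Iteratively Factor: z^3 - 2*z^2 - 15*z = (z)*(z^2 - 2*z - 15) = z*(z - 5)*(z + 3)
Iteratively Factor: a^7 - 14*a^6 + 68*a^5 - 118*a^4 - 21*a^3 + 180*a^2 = (a - 4)*(a^6 - 10*a^5 + 28*a^4 - 6*a^3 - 45*a^2) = (a - 4)*(a - 3)*(a^5 - 7*a^4 + 7*a^3 + 15*a^2) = (a - 4)*(a - 3)*(a + 1)*(a^4 - 8*a^3 + 15*a^2) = a*(a - 4)*(a - 3)*(a + 1)*(a^3 - 8*a^2 + 15*a) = a*(a - 5)*(a - 4)*(a - 3)*(a + 1)*(a^2 - 3*a) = a*(a - 5)*(a - 4)*(a - 3)^2*(a + 1)*(a)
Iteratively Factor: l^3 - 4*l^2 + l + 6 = (l - 3)*(l^2 - l - 2) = (l - 3)*(l - 2)*(l + 1)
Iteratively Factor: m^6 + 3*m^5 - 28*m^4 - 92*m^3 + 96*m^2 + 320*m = (m + 4)*(m^5 - m^4 - 24*m^3 + 4*m^2 + 80*m) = (m - 5)*(m + 4)*(m^4 + 4*m^3 - 4*m^2 - 16*m) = m*(m - 5)*(m + 4)*(m^3 + 4*m^2 - 4*m - 16) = m*(m - 5)*(m - 2)*(m + 4)*(m^2 + 6*m + 8) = m*(m - 5)*(m - 2)*(m + 4)^2*(m + 2)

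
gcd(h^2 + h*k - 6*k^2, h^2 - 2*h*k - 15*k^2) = h + 3*k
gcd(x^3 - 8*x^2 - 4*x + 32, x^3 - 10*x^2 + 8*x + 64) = x^2 - 6*x - 16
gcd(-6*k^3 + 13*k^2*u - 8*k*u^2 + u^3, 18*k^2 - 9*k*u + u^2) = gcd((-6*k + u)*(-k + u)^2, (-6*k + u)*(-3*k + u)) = -6*k + u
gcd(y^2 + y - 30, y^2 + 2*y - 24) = y + 6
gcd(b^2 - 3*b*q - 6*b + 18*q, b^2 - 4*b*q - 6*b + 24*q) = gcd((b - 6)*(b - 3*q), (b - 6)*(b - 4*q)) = b - 6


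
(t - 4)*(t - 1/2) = t^2 - 9*t/2 + 2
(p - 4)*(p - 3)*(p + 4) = p^3 - 3*p^2 - 16*p + 48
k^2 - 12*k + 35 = (k - 7)*(k - 5)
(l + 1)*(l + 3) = l^2 + 4*l + 3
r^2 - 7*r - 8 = (r - 8)*(r + 1)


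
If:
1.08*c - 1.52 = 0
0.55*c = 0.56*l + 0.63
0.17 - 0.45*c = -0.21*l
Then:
No Solution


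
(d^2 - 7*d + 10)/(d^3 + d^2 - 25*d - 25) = (d - 2)/(d^2 + 6*d + 5)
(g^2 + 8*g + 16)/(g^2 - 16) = (g + 4)/(g - 4)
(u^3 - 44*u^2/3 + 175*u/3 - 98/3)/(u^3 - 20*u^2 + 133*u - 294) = (u - 2/3)/(u - 6)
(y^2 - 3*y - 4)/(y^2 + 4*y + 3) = (y - 4)/(y + 3)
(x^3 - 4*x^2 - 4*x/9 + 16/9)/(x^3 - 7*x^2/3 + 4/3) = (3*x^2 - 14*x + 8)/(3*(x^2 - 3*x + 2))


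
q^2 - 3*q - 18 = (q - 6)*(q + 3)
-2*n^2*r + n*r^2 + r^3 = r*(-n + r)*(2*n + r)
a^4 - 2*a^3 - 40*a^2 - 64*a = a*(a - 8)*(a + 2)*(a + 4)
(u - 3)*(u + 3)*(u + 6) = u^3 + 6*u^2 - 9*u - 54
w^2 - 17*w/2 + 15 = (w - 6)*(w - 5/2)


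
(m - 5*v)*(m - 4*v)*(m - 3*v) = m^3 - 12*m^2*v + 47*m*v^2 - 60*v^3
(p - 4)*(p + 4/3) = p^2 - 8*p/3 - 16/3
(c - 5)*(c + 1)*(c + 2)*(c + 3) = c^4 + c^3 - 19*c^2 - 49*c - 30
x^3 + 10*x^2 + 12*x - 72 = (x - 2)*(x + 6)^2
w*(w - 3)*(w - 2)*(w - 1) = w^4 - 6*w^3 + 11*w^2 - 6*w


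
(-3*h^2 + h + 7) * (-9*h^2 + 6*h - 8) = 27*h^4 - 27*h^3 - 33*h^2 + 34*h - 56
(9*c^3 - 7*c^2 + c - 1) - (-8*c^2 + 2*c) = 9*c^3 + c^2 - c - 1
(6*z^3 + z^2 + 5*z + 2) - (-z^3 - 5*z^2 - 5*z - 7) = 7*z^3 + 6*z^2 + 10*z + 9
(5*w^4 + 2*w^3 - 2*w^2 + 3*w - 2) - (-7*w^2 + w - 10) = 5*w^4 + 2*w^3 + 5*w^2 + 2*w + 8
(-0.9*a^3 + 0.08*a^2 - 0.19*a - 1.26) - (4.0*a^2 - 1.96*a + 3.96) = -0.9*a^3 - 3.92*a^2 + 1.77*a - 5.22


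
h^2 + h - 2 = (h - 1)*(h + 2)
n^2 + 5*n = n*(n + 5)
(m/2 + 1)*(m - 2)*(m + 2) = m^3/2 + m^2 - 2*m - 4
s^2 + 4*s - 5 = (s - 1)*(s + 5)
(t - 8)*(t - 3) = t^2 - 11*t + 24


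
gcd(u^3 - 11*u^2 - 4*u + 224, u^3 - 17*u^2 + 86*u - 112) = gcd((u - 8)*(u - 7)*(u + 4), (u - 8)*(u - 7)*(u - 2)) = u^2 - 15*u + 56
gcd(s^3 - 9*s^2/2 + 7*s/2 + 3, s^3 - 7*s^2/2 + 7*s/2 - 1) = s - 2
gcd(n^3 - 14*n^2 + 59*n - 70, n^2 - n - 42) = n - 7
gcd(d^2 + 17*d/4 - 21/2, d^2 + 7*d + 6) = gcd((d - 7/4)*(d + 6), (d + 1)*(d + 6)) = d + 6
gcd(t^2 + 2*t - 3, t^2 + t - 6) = t + 3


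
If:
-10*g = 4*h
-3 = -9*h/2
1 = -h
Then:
No Solution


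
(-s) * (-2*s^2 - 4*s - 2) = 2*s^3 + 4*s^2 + 2*s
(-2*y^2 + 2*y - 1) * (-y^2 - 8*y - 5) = 2*y^4 + 14*y^3 - 5*y^2 - 2*y + 5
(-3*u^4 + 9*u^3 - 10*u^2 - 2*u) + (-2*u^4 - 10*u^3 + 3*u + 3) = -5*u^4 - u^3 - 10*u^2 + u + 3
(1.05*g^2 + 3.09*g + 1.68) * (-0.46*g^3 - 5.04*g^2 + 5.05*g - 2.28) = -0.483*g^5 - 6.7134*g^4 - 11.0439*g^3 + 4.7433*g^2 + 1.4388*g - 3.8304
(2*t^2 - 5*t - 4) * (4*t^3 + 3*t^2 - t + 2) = 8*t^5 - 14*t^4 - 33*t^3 - 3*t^2 - 6*t - 8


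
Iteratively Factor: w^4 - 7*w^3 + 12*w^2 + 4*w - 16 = (w - 2)*(w^3 - 5*w^2 + 2*w + 8) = (w - 2)^2*(w^2 - 3*w - 4) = (w - 2)^2*(w + 1)*(w - 4)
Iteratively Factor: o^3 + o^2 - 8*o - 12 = (o + 2)*(o^2 - o - 6) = (o + 2)^2*(o - 3)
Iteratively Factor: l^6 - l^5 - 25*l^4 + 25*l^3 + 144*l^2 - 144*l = (l)*(l^5 - l^4 - 25*l^3 + 25*l^2 + 144*l - 144) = l*(l - 1)*(l^4 - 25*l^2 + 144) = l*(l - 1)*(l + 3)*(l^3 - 3*l^2 - 16*l + 48) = l*(l - 4)*(l - 1)*(l + 3)*(l^2 + l - 12) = l*(l - 4)*(l - 1)*(l + 3)*(l + 4)*(l - 3)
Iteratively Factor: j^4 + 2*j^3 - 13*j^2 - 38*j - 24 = (j - 4)*(j^3 + 6*j^2 + 11*j + 6) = (j - 4)*(j + 3)*(j^2 + 3*j + 2) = (j - 4)*(j + 1)*(j + 3)*(j + 2)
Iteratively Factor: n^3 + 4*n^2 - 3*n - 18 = (n + 3)*(n^2 + n - 6) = (n + 3)^2*(n - 2)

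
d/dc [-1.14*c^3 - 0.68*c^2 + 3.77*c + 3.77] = -3.42*c^2 - 1.36*c + 3.77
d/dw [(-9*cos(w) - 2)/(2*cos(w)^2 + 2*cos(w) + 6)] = (9*sin(w)^2 - 4*cos(w) + 16)*sin(w)/(2*(cos(w)^2 + cos(w) + 3)^2)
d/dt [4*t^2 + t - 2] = 8*t + 1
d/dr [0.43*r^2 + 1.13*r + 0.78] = 0.86*r + 1.13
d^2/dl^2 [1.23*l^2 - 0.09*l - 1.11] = 2.46000000000000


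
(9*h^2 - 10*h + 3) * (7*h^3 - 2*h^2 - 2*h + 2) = 63*h^5 - 88*h^4 + 23*h^3 + 32*h^2 - 26*h + 6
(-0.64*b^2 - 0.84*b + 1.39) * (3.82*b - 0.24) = -2.4448*b^3 - 3.0552*b^2 + 5.5114*b - 0.3336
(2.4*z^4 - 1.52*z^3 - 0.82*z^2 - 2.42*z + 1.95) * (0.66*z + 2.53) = 1.584*z^5 + 5.0688*z^4 - 4.3868*z^3 - 3.6718*z^2 - 4.8356*z + 4.9335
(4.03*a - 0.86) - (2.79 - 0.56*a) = 4.59*a - 3.65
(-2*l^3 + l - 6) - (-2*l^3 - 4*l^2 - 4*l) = 4*l^2 + 5*l - 6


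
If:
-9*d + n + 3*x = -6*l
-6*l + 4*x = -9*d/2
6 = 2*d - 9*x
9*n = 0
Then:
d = -84/53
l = -99/53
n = 0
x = -54/53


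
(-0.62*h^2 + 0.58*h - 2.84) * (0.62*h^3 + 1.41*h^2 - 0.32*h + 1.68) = -0.3844*h^5 - 0.5146*h^4 - 0.7446*h^3 - 5.2316*h^2 + 1.8832*h - 4.7712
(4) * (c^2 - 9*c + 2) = 4*c^2 - 36*c + 8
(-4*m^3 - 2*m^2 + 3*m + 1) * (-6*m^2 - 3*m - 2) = 24*m^5 + 24*m^4 - 4*m^3 - 11*m^2 - 9*m - 2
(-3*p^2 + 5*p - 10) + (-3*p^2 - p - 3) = -6*p^2 + 4*p - 13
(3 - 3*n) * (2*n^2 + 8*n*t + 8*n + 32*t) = -6*n^3 - 24*n^2*t - 18*n^2 - 72*n*t + 24*n + 96*t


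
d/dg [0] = 0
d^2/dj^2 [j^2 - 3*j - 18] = 2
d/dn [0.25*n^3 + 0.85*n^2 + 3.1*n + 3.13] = 0.75*n^2 + 1.7*n + 3.1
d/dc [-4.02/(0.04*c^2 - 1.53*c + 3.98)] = (0.3216*c - 6.1506)/(0.04*c^2 - 1.53*c + 3.98)^2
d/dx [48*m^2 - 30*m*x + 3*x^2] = -30*m + 6*x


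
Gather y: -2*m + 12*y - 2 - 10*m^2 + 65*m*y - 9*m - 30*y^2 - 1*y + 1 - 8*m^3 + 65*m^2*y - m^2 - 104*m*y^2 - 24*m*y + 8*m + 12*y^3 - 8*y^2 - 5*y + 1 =-8*m^3 - 11*m^2 - 3*m + 12*y^3 + y^2*(-104*m - 38) + y*(65*m^2 + 41*m + 6)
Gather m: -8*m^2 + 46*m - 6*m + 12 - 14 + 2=-8*m^2 + 40*m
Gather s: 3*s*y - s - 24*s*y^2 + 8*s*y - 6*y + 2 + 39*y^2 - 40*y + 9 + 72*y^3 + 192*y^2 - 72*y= s*(-24*y^2 + 11*y - 1) + 72*y^3 + 231*y^2 - 118*y + 11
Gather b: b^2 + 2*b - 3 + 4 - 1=b^2 + 2*b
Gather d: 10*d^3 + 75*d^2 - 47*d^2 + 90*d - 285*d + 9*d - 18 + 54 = 10*d^3 + 28*d^2 - 186*d + 36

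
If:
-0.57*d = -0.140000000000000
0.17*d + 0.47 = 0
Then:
No Solution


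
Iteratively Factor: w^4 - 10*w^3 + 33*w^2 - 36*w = (w - 3)*(w^3 - 7*w^2 + 12*w) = w*(w - 3)*(w^2 - 7*w + 12) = w*(w - 4)*(w - 3)*(w - 3)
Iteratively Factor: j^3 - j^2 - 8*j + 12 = (j + 3)*(j^2 - 4*j + 4) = (j - 2)*(j + 3)*(j - 2)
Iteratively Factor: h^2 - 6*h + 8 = (h - 4)*(h - 2)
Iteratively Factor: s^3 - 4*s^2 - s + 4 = (s + 1)*(s^2 - 5*s + 4) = (s - 1)*(s + 1)*(s - 4)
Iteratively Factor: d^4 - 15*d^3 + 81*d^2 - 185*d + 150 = (d - 5)*(d^3 - 10*d^2 + 31*d - 30) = (d - 5)*(d - 2)*(d^2 - 8*d + 15) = (d - 5)^2*(d - 2)*(d - 3)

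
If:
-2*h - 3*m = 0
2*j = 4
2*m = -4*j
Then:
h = 6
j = 2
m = -4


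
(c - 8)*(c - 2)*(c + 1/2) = c^3 - 19*c^2/2 + 11*c + 8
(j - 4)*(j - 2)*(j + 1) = j^3 - 5*j^2 + 2*j + 8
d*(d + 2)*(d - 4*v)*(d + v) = d^4 - 3*d^3*v + 2*d^3 - 4*d^2*v^2 - 6*d^2*v - 8*d*v^2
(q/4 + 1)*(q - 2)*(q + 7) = q^3/4 + 9*q^2/4 + 3*q/2 - 14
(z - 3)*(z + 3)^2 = z^3 + 3*z^2 - 9*z - 27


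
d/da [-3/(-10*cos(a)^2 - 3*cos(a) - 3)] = 3*(20*cos(a) + 3)*sin(a)/(10*cos(a)^2 + 3*cos(a) + 3)^2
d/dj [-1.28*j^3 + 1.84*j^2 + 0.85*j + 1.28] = -3.84*j^2 + 3.68*j + 0.85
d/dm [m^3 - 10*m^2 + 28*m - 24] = 3*m^2 - 20*m + 28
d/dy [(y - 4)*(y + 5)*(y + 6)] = 3*y^2 + 14*y - 14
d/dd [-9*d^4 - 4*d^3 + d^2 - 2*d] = -36*d^3 - 12*d^2 + 2*d - 2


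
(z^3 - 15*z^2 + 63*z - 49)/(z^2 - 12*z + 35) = (z^2 - 8*z + 7)/(z - 5)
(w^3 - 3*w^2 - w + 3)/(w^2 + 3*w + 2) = (w^2 - 4*w + 3)/(w + 2)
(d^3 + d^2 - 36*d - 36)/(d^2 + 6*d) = d - 5 - 6/d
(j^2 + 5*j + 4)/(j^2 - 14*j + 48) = (j^2 + 5*j + 4)/(j^2 - 14*j + 48)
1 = 1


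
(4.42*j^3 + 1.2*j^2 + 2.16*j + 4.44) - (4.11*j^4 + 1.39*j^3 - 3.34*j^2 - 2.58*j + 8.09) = -4.11*j^4 + 3.03*j^3 + 4.54*j^2 + 4.74*j - 3.65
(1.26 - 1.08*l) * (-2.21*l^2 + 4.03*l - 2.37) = 2.3868*l^3 - 7.137*l^2 + 7.6374*l - 2.9862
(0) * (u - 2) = 0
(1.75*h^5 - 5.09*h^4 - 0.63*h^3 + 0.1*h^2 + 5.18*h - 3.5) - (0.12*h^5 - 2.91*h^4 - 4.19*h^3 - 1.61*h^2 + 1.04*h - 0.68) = 1.63*h^5 - 2.18*h^4 + 3.56*h^3 + 1.71*h^2 + 4.14*h - 2.82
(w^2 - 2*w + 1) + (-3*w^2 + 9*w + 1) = -2*w^2 + 7*w + 2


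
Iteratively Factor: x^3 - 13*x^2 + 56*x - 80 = (x - 4)*(x^2 - 9*x + 20) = (x - 5)*(x - 4)*(x - 4)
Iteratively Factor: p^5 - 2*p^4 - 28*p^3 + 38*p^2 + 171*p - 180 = (p - 5)*(p^4 + 3*p^3 - 13*p^2 - 27*p + 36) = (p - 5)*(p - 3)*(p^3 + 6*p^2 + 5*p - 12) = (p - 5)*(p - 3)*(p + 4)*(p^2 + 2*p - 3) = (p - 5)*(p - 3)*(p - 1)*(p + 4)*(p + 3)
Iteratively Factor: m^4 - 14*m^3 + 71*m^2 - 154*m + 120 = (m - 5)*(m^3 - 9*m^2 + 26*m - 24) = (m - 5)*(m - 4)*(m^2 - 5*m + 6) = (m - 5)*(m - 4)*(m - 2)*(m - 3)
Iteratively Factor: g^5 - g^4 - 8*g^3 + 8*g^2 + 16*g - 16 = (g - 1)*(g^4 - 8*g^2 + 16) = (g - 1)*(g + 2)*(g^3 - 2*g^2 - 4*g + 8) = (g - 2)*(g - 1)*(g + 2)*(g^2 - 4) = (g - 2)^2*(g - 1)*(g + 2)*(g + 2)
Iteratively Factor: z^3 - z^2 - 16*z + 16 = (z - 4)*(z^2 + 3*z - 4) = (z - 4)*(z - 1)*(z + 4)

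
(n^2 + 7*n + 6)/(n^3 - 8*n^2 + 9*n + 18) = (n + 6)/(n^2 - 9*n + 18)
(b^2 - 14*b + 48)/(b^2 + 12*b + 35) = (b^2 - 14*b + 48)/(b^2 + 12*b + 35)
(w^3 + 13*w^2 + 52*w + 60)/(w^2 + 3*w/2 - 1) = 2*(w^2 + 11*w + 30)/(2*w - 1)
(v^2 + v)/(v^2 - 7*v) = (v + 1)/(v - 7)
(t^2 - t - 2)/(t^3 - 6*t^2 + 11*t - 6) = (t + 1)/(t^2 - 4*t + 3)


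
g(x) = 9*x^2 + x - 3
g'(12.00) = 217.00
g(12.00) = 1305.00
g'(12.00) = 217.00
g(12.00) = 1305.00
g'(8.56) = 155.08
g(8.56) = 665.02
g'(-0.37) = -5.66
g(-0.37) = -2.14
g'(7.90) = 143.20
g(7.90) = 566.59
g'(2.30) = 42.40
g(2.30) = 46.91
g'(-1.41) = -24.38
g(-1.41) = 13.48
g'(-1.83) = -31.94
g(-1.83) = 25.31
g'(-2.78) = -49.04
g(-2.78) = 63.78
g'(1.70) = 31.60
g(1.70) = 24.71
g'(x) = 18*x + 1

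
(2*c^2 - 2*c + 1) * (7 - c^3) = -2*c^5 + 2*c^4 - c^3 + 14*c^2 - 14*c + 7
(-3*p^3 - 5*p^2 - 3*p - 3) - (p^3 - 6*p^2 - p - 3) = -4*p^3 + p^2 - 2*p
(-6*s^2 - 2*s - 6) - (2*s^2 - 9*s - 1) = -8*s^2 + 7*s - 5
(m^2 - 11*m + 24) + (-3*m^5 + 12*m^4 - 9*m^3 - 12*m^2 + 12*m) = -3*m^5 + 12*m^4 - 9*m^3 - 11*m^2 + m + 24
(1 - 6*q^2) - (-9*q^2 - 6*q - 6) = 3*q^2 + 6*q + 7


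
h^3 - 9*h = h*(h - 3)*(h + 3)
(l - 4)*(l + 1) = l^2 - 3*l - 4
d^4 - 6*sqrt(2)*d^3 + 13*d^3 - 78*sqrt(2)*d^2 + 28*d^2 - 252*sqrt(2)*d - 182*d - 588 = (d + 6)*(d + 7)*(d - 7*sqrt(2))*(d + sqrt(2))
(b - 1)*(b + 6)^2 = b^3 + 11*b^2 + 24*b - 36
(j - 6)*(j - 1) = j^2 - 7*j + 6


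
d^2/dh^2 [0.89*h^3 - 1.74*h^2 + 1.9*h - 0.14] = 5.34*h - 3.48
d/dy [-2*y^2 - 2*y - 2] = -4*y - 2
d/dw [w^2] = 2*w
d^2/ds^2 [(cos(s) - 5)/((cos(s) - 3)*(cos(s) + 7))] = (24*(1 - cos(s)^2)^2 - cos(s)^5 - 64*cos(s)^3 + 434*cos(s)^2 - 15*cos(s) - 226)/((cos(s) - 3)^3*(cos(s) + 7)^3)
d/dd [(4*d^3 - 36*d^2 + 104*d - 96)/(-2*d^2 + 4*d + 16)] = 2*(-d^2 - 4*d + 16)/(d^2 + 4*d + 4)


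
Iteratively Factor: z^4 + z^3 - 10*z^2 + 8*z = (z - 2)*(z^3 + 3*z^2 - 4*z) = z*(z - 2)*(z^2 + 3*z - 4) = z*(z - 2)*(z + 4)*(z - 1)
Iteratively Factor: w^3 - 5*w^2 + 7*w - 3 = (w - 1)*(w^2 - 4*w + 3) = (w - 1)^2*(w - 3)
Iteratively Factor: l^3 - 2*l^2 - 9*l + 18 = (l - 2)*(l^2 - 9) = (l - 2)*(l + 3)*(l - 3)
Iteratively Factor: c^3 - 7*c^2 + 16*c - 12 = (c - 2)*(c^2 - 5*c + 6) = (c - 3)*(c - 2)*(c - 2)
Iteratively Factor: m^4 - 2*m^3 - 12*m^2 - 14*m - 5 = (m + 1)*(m^3 - 3*m^2 - 9*m - 5) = (m + 1)^2*(m^2 - 4*m - 5) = (m + 1)^3*(m - 5)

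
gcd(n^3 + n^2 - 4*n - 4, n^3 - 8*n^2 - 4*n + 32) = n^2 - 4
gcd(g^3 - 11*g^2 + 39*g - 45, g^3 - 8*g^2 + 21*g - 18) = g^2 - 6*g + 9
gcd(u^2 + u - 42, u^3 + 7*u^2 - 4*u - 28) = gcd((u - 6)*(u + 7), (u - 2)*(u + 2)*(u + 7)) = u + 7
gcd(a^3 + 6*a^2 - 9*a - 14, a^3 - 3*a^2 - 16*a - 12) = a + 1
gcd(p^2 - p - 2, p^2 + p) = p + 1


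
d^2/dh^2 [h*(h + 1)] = 2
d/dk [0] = 0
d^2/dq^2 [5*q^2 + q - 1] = 10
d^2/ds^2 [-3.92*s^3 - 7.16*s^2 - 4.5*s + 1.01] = -23.52*s - 14.32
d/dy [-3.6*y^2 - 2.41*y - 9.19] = -7.2*y - 2.41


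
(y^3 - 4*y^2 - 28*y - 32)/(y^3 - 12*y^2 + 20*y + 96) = (y + 2)/(y - 6)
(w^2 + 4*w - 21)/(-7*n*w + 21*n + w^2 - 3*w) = (w + 7)/(-7*n + w)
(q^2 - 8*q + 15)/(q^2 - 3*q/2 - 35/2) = 2*(q - 3)/(2*q + 7)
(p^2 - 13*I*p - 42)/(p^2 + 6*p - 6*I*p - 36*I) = (p - 7*I)/(p + 6)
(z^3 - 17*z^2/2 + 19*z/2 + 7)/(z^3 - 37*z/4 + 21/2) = 2*(2*z^2 - 13*z - 7)/(4*z^2 + 8*z - 21)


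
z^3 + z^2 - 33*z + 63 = (z - 3)^2*(z + 7)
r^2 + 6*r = r*(r + 6)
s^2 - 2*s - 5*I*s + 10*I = (s - 2)*(s - 5*I)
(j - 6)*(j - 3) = j^2 - 9*j + 18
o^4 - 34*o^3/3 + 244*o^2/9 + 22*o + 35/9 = (o - 7)*(o - 5)*(o + 1/3)^2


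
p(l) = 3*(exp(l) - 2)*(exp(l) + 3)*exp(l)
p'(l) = 3*(exp(l) - 2)*(exp(l) + 3)*exp(l) + 3*(exp(l) - 2)*exp(2*l) + 3*(exp(l) + 3)*exp(2*l)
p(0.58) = -5.49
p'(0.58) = 38.27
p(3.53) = 122085.57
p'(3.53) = 363991.84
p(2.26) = 2743.22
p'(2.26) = 8299.14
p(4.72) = 4269533.73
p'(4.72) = 12774894.08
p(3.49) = 108361.26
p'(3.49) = 323039.32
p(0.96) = 26.90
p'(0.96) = 154.24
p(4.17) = 824501.75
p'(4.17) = 2463270.75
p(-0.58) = -8.61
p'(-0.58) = -6.62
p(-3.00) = -0.89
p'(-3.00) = -0.88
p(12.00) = 12933774105782388.97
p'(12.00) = 38801242855839949.86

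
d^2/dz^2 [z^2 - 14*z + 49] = 2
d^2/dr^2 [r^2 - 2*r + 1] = 2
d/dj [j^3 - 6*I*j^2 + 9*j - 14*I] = 3*j^2 - 12*I*j + 9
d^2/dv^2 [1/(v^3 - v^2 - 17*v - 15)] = 2*((1 - 3*v)*(-v^3 + v^2 + 17*v + 15) - (-3*v^2 + 2*v + 17)^2)/(-v^3 + v^2 + 17*v + 15)^3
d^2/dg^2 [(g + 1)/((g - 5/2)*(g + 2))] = 4*(4*g^3 + 12*g^2 + 54*g + 11)/(8*g^6 - 12*g^5 - 114*g^4 + 119*g^3 + 570*g^2 - 300*g - 1000)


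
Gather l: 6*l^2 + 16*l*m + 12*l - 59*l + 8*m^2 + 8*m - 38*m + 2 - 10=6*l^2 + l*(16*m - 47) + 8*m^2 - 30*m - 8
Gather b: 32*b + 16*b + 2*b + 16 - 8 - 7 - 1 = 50*b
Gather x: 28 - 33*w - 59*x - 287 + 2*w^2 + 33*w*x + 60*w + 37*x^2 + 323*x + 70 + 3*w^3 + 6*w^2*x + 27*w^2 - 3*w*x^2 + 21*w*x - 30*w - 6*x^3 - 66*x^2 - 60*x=3*w^3 + 29*w^2 - 3*w - 6*x^3 + x^2*(-3*w - 29) + x*(6*w^2 + 54*w + 204) - 189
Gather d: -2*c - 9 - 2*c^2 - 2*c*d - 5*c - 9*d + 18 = -2*c^2 - 7*c + d*(-2*c - 9) + 9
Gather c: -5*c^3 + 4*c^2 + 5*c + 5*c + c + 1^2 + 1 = -5*c^3 + 4*c^2 + 11*c + 2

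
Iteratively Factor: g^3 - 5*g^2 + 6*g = (g - 2)*(g^2 - 3*g) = (g - 3)*(g - 2)*(g)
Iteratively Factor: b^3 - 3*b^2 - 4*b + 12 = (b + 2)*(b^2 - 5*b + 6) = (b - 3)*(b + 2)*(b - 2)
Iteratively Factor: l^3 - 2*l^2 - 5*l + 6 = (l - 1)*(l^2 - l - 6) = (l - 1)*(l + 2)*(l - 3)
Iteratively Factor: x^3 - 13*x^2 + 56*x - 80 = (x - 5)*(x^2 - 8*x + 16) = (x - 5)*(x - 4)*(x - 4)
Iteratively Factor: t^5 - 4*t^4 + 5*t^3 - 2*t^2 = (t)*(t^4 - 4*t^3 + 5*t^2 - 2*t) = t*(t - 2)*(t^3 - 2*t^2 + t) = t^2*(t - 2)*(t^2 - 2*t + 1) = t^2*(t - 2)*(t - 1)*(t - 1)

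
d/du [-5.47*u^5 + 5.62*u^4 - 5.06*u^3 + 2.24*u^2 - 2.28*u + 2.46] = -27.35*u^4 + 22.48*u^3 - 15.18*u^2 + 4.48*u - 2.28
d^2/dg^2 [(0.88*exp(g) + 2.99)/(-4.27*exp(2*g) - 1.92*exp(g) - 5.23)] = (-16.044952*exp(4*g) - 210.850892*exp(3*g) + 44.3738400000001*exp(2*g) + 264.906188*exp(g) + 5.953832)*exp(g)/(77.854483*exp(6*g) + 105.021504*exp(5*g) + 333.296985*exp(4*g) + 264.34368*exp(3*g) + 408.230265*exp(2*g) + 157.552704*exp(g) + 143.055667)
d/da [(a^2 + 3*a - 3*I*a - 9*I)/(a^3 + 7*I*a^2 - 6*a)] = (-a^4 + a^3*(-6 + 6*I) + a^2*(-27 + 6*I) - 126*a - 54*I)/(a^2*(a^4 + 14*I*a^3 - 61*a^2 - 84*I*a + 36))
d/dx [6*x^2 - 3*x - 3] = 12*x - 3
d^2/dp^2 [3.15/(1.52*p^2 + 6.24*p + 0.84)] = (-14.55552*p^2 - 59.75424*p + 3.15*(3.04*p + 6.24)*(6.08*p + 12.48) - 8.04384)/(1.52*p^2 + 6.24*p + 0.84)^3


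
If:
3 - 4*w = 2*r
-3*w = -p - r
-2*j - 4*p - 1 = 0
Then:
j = 5/2 - 10*w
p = 5*w - 3/2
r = 3/2 - 2*w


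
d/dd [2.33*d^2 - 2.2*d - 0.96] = 4.66*d - 2.2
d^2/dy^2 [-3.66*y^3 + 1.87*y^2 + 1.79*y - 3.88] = 3.74 - 21.96*y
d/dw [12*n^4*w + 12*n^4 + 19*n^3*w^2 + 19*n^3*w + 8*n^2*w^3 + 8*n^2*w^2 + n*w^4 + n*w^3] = n*(12*n^3 + 38*n^2*w + 19*n^2 + 24*n*w^2 + 16*n*w + 4*w^3 + 3*w^2)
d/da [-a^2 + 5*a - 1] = 5 - 2*a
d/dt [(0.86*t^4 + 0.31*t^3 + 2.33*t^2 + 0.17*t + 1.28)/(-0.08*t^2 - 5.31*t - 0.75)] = (-0.1376*t^5 - 13.7246*t^4 - 5.8722*t^3 - 13.0562*t^2 - 3.2902*t + 6.6693)/(0.0064*t^4 + 0.8496*t^3 + 28.3161*t^2 + 7.965*t + 0.5625)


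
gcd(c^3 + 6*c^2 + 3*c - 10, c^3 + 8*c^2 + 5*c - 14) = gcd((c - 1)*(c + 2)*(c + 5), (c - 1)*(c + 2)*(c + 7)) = c^2 + c - 2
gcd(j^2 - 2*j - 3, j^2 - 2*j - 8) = 1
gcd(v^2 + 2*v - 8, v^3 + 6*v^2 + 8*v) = v + 4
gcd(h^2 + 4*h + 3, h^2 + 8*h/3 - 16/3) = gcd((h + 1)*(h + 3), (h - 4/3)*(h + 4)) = 1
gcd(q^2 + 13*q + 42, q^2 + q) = 1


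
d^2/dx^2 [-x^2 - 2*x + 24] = -2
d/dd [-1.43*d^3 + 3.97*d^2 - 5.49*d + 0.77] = -4.29*d^2 + 7.94*d - 5.49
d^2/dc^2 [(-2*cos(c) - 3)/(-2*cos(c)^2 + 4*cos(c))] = (-(cos(c) - 2)^2*cos(c)^3 + (cos(c) - 2)*(-3*cos(c) + 2*cos(3*c) + 1)*cos(c) + (cos(c) - 1)^2*(8*cos(c) + 12)*sin(c)^2)/((cos(c) - 2)^3*cos(c)^3)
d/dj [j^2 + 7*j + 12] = 2*j + 7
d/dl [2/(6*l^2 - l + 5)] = 2*(1 - 12*l)/(6*l^2 - l + 5)^2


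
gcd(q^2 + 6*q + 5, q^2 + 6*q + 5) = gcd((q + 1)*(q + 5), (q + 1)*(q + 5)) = q^2 + 6*q + 5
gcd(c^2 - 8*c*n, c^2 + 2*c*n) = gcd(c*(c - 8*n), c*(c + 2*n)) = c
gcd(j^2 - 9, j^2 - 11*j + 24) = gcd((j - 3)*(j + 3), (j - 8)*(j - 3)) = j - 3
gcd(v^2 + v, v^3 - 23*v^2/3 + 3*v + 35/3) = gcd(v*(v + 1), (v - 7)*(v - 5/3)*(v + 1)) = v + 1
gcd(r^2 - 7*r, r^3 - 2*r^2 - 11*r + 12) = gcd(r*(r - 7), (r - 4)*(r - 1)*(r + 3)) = 1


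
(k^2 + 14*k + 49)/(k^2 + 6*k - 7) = (k + 7)/(k - 1)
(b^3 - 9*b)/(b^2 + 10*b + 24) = b*(b^2 - 9)/(b^2 + 10*b + 24)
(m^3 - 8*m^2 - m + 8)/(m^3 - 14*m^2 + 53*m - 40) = (m + 1)/(m - 5)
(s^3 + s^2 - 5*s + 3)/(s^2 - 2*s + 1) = s + 3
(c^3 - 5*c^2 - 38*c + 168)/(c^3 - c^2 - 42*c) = (c - 4)/c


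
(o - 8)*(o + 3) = o^2 - 5*o - 24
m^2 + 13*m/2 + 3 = (m + 1/2)*(m + 6)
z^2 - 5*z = z*(z - 5)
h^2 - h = h*(h - 1)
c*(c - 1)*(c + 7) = c^3 + 6*c^2 - 7*c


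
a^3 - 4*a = a*(a - 2)*(a + 2)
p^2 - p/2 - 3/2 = (p - 3/2)*(p + 1)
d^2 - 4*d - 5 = (d - 5)*(d + 1)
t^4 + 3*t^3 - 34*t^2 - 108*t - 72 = (t - 6)*(t + 1)*(t + 2)*(t + 6)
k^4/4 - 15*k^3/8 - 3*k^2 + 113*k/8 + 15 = (k/4 + 1/4)*(k - 8)*(k - 3)*(k + 5/2)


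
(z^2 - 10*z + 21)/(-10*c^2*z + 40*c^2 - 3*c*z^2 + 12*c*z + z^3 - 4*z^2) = (-z^2 + 10*z - 21)/(10*c^2*z - 40*c^2 + 3*c*z^2 - 12*c*z - z^3 + 4*z^2)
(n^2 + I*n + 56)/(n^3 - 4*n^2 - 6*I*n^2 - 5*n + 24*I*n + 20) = (n^2 + I*n + 56)/(n^3 + n^2*(-4 - 6*I) + n*(-5 + 24*I) + 20)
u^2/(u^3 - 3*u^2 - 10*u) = u/(u^2 - 3*u - 10)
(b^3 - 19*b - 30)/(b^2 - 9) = (b^2 - 3*b - 10)/(b - 3)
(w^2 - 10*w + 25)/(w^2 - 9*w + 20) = (w - 5)/(w - 4)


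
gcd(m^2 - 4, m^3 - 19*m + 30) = m - 2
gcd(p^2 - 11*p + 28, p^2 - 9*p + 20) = p - 4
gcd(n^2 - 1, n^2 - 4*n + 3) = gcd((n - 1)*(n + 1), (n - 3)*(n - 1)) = n - 1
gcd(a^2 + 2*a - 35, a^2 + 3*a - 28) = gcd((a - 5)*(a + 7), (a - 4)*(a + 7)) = a + 7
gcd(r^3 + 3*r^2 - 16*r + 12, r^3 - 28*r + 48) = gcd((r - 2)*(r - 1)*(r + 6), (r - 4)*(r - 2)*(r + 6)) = r^2 + 4*r - 12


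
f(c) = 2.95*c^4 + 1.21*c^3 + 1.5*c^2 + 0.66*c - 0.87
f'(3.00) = 360.93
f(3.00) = 286.23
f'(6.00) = 2698.14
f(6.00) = 4141.65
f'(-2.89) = -262.52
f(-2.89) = 186.33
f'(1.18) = 28.64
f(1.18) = 9.70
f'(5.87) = 2530.04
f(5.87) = 3801.90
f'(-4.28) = -870.84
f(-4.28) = 918.83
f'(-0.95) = -9.03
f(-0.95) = 1.22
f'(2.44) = 201.01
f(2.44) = 131.81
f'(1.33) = 38.83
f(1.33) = 14.74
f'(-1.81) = -62.85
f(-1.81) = 27.34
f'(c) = 11.8*c^3 + 3.63*c^2 + 3.0*c + 0.66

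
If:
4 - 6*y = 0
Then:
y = 2/3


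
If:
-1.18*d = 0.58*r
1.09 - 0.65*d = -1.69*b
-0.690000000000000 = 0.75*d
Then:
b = -1.00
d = -0.92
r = 1.87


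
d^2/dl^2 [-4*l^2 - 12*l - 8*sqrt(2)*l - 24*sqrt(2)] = -8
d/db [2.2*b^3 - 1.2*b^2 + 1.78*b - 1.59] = 6.6*b^2 - 2.4*b + 1.78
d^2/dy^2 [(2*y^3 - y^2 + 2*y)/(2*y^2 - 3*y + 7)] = 2*(-8*y^3 - 84*y^2 + 210*y - 7)/(8*y^6 - 36*y^5 + 138*y^4 - 279*y^3 + 483*y^2 - 441*y + 343)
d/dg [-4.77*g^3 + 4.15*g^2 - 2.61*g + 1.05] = -14.31*g^2 + 8.3*g - 2.61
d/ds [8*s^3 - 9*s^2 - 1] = 6*s*(4*s - 3)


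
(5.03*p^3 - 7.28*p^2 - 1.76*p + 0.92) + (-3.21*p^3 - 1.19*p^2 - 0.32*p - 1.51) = 1.82*p^3 - 8.47*p^2 - 2.08*p - 0.59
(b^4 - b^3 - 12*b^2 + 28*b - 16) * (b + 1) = b^5 - 13*b^3 + 16*b^2 + 12*b - 16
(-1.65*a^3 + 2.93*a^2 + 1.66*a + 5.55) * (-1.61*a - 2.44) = 2.6565*a^4 - 0.691300000000001*a^3 - 9.8218*a^2 - 12.9859*a - 13.542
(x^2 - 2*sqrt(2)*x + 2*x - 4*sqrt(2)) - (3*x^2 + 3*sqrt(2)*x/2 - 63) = -2*x^2 - 7*sqrt(2)*x/2 + 2*x - 4*sqrt(2) + 63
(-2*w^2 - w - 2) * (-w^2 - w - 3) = 2*w^4 + 3*w^3 + 9*w^2 + 5*w + 6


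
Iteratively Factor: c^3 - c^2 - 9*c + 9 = (c - 1)*(c^2 - 9) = (c - 3)*(c - 1)*(c + 3)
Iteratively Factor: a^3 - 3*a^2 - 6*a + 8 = (a - 1)*(a^2 - 2*a - 8) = (a - 4)*(a - 1)*(a + 2)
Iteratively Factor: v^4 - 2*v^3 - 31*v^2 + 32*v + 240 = (v - 5)*(v^3 + 3*v^2 - 16*v - 48) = (v - 5)*(v - 4)*(v^2 + 7*v + 12) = (v - 5)*(v - 4)*(v + 3)*(v + 4)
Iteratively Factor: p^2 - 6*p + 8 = (p - 4)*(p - 2)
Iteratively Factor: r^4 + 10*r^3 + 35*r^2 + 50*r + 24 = (r + 4)*(r^3 + 6*r^2 + 11*r + 6) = (r + 3)*(r + 4)*(r^2 + 3*r + 2) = (r + 2)*(r + 3)*(r + 4)*(r + 1)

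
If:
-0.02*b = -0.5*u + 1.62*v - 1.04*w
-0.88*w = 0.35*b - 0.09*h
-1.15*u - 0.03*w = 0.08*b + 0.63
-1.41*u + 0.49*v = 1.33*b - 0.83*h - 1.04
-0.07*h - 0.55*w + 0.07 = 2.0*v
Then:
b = -2.42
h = -5.87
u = -0.39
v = 0.14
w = 0.36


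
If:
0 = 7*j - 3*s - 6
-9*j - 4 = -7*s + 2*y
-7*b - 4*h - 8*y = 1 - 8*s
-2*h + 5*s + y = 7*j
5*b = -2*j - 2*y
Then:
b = -564/107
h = 4409/428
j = 1017/214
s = 1945/214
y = 1803/214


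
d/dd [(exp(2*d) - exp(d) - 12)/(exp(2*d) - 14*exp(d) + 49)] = (31 - 13*exp(d))*exp(d)/(exp(3*d) - 21*exp(2*d) + 147*exp(d) - 343)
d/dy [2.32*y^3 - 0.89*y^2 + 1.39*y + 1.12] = 6.96*y^2 - 1.78*y + 1.39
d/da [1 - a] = -1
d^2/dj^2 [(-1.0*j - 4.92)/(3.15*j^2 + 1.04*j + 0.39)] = (-(1.0*j + 4.92)*(6.3*j + 1.04)*(12.6*j + 2.08) + (18.9*j + 33.076)*(3.15*j^2 + 1.04*j + 0.39))/(3.15*j^2 + 1.04*j + 0.39)^3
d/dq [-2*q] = -2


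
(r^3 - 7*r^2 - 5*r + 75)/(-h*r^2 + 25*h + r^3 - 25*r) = (r^2 - 2*r - 15)/(-h*r - 5*h + r^2 + 5*r)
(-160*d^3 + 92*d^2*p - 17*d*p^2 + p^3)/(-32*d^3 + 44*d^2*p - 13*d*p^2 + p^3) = (-5*d + p)/(-d + p)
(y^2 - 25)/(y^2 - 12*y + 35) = (y + 5)/(y - 7)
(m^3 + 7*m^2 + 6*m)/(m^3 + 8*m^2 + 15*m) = (m^2 + 7*m + 6)/(m^2 + 8*m + 15)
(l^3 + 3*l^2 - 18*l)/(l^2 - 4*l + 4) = l*(l^2 + 3*l - 18)/(l^2 - 4*l + 4)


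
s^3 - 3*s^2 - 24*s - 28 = (s - 7)*(s + 2)^2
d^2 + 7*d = d*(d + 7)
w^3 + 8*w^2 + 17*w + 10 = (w + 1)*(w + 2)*(w + 5)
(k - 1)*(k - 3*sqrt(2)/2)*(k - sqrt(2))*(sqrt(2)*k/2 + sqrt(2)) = sqrt(2)*k^4/2 - 5*k^3/2 + sqrt(2)*k^3/2 - 5*k^2/2 + sqrt(2)*k^2/2 + 3*sqrt(2)*k/2 + 5*k - 3*sqrt(2)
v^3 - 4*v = v*(v - 2)*(v + 2)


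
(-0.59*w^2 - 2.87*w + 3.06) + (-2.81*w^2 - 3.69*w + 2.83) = -3.4*w^2 - 6.56*w + 5.89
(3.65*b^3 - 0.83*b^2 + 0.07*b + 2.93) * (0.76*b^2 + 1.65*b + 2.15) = 2.774*b^5 + 5.3917*b^4 + 6.5312*b^3 + 0.557800000000001*b^2 + 4.985*b + 6.2995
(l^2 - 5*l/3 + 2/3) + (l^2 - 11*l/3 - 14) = 2*l^2 - 16*l/3 - 40/3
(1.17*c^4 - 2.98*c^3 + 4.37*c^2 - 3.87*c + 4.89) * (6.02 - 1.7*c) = -1.989*c^5 + 12.1094*c^4 - 25.3686*c^3 + 32.8864*c^2 - 31.6104*c + 29.4378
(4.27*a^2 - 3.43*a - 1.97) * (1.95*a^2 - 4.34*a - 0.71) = 8.3265*a^4 - 25.2203*a^3 + 8.013*a^2 + 10.9851*a + 1.3987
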